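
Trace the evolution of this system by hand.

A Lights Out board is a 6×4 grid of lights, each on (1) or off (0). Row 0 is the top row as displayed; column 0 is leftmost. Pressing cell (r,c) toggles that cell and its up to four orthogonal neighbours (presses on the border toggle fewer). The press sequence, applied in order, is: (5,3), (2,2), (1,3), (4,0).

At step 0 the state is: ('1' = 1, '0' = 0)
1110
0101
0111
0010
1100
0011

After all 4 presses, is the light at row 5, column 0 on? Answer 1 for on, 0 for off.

[0] 1110
0101
0111
0010
1100
0011
[1] 1110
0101
0111
0010
1101
0000
[2] 1110
0111
0000
0000
1101
0000
[3] 1111
0100
0001
0000
1101
0000
[4] 1111
0100
0001
1000
0001
1000

1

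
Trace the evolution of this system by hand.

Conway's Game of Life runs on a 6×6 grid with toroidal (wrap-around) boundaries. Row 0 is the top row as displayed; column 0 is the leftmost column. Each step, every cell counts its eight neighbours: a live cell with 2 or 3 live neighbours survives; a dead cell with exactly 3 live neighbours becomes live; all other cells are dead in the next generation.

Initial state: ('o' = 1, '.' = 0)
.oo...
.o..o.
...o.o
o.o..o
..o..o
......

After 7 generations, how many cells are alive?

0) .oo...
.o..o.
...o.o
o.o..o
..o..o
......
1) .oo...
oo.oo.
.ooo.o
oooo.o
oo...o
.oo...
2) ......
....oo
......
...o..
...ooo
......
3) ......
......
....o.
...o..
...oo.
....o.
4) ......
......
......
...o..
...oo.
...oo.
5) ......
......
......
...oo.
..o...
...oo.
6) ......
......
......
...o..
..o...
...o..
7) ......
......
......
......
..oo..
......

2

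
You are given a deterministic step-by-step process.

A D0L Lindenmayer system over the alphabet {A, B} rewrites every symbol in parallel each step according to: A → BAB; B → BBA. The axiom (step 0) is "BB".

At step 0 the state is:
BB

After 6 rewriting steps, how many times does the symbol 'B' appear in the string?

step 0: BB
step 1: BBABBA
step 2: BBABBABABBBABBABAB
step 3: BBABBABABBBABBABABBBABABBBABBABBABABBBABBABABBBABABBBA
step 4: BBABBABABBBABBABABBBABABBBABBABBABABBBABBABABBBABABBBABBAB…BBBABBABBABABBBABBABABBBABABBBABBABBABABBBABABBBABBABBABAB  (len 162)
step 5: BBABBABABBBABBABABBBABABBBABBABBABABBBABBABABBBABABBBABBAB…BBBABBABBABABBBABABBBABBABBABABBBABBABABBBABBABABBBABABBBA  (len 486)
step 6: BBABBABABBBABBABABBBABABBBABBABBABABBBABBABABBBABABBBABBAB…BBBABBABBABABBBABBABABBBABABBBABBABBABABBBABABBBABBABBABAB  (len 1458)

972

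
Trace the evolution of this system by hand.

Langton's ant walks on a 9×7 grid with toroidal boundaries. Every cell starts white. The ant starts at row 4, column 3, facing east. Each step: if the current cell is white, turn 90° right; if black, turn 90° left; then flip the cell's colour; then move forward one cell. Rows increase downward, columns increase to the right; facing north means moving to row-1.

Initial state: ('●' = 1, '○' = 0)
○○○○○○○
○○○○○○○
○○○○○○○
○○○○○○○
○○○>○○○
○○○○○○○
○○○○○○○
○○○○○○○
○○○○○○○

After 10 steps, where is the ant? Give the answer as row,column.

3,2

k=0  ○○○○○○○
○○○○○○○
○○○○○○○
○○○○○○○
○○○>○○○
○○○○○○○
○○○○○○○
○○○○○○○
○○○○○○○
k=1  ○○○○○○○
○○○○○○○
○○○○○○○
○○○○○○○
○○○●○○○
○○○v○○○
○○○○○○○
○○○○○○○
○○○○○○○
k=2  ○○○○○○○
○○○○○○○
○○○○○○○
○○○○○○○
○○○●○○○
○○<●○○○
○○○○○○○
○○○○○○○
○○○○○○○
k=3  ○○○○○○○
○○○○○○○
○○○○○○○
○○○○○○○
○○^●○○○
○○●●○○○
○○○○○○○
○○○○○○○
○○○○○○○
k=4  ○○○○○○○
○○○○○○○
○○○○○○○
○○○○○○○
○○●>○○○
○○●●○○○
○○○○○○○
○○○○○○○
○○○○○○○
k=5  ○○○○○○○
○○○○○○○
○○○○○○○
○○○^○○○
○○●○○○○
○○●●○○○
○○○○○○○
○○○○○○○
○○○○○○○
k=6  ○○○○○○○
○○○○○○○
○○○○○○○
○○○●>○○
○○●○○○○
○○●●○○○
○○○○○○○
○○○○○○○
○○○○○○○
k=7  ○○○○○○○
○○○○○○○
○○○○○○○
○○○●●○○
○○●○v○○
○○●●○○○
○○○○○○○
○○○○○○○
○○○○○○○
k=8  ○○○○○○○
○○○○○○○
○○○○○○○
○○○●●○○
○○●<●○○
○○●●○○○
○○○○○○○
○○○○○○○
○○○○○○○
k=9  ○○○○○○○
○○○○○○○
○○○○○○○
○○○^●○○
○○●●●○○
○○●●○○○
○○○○○○○
○○○○○○○
○○○○○○○
k=10  ○○○○○○○
○○○○○○○
○○○○○○○
○○<○●○○
○○●●●○○
○○●●○○○
○○○○○○○
○○○○○○○
○○○○○○○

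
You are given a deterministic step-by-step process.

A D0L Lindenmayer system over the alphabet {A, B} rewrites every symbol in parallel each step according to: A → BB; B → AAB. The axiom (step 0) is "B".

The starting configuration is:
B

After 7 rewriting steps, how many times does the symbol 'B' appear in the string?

gen 0: B
gen 1: AAB
gen 2: BBBBAAB
gen 3: AABAABAABAABBBBBAAB
gen 4: BBBBAABBBBBAABBBBBAABBBBBAABAABAABAABAABBBBBAAB
gen 5: AABAABAABAABBBBBAABAABAABAABAABBBBBAABAABAABAABAABBBBBAABA…BAABBBBBAABBBBBAABBBBBAABBBBBAABBBBBAABAABAABAABAABBBBBAAB  (len 123)
gen 6: BBBBAABBBBBAABBBBBAABBBBBAABAABAABAABAABBBBBAABBBBBAABBBBB…BAABBBBBAABBBBBAABBBBBAABBBBBAABBBBBAABAABAABAABAABBBBBAAB  (len 311)
gen 7: AABAABAABAABBBBBAABAABAABAABAABBBBBAABAABAABAABAABBBBBAABA…BAABBBBBAABBBBBAABBBBBAABBBBBAABBBBBAABAABAABAABAABBBBBAAB  (len 803)

441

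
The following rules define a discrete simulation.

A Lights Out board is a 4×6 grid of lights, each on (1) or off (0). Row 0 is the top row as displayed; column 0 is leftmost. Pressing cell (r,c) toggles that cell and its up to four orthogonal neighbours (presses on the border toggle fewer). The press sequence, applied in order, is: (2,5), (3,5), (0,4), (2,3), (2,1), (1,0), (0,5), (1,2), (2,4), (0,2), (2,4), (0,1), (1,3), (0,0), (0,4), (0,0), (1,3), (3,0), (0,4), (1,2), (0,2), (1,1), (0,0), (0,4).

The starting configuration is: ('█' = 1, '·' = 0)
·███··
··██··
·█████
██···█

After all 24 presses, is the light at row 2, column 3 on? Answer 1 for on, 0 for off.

0

t=0: ·███··
··██··
·█████
██···█
t=1: ·███··
··██·█
·███··
██····
t=2: ·███··
··██·█
·███·█
██··██
t=3: ·██·██
··████
·███·█
██··██
t=4: ·██·██
··█·██
·█··██
██·███
t=5: ·██·██
·██·██
█·█·██
█··███
t=6: ███·██
█·█·██
··█·██
█··███
t=7: ███···
█·█·█·
··█·██
█··███
t=8: ██····
██·██·
····██
█··███
t=9: ██····
██·█··
···█··
█··█·█
t=10: █·██··
████··
···█··
█··█·█
t=11: █·██··
█████·
····██
█··███
t=12: ·█·█··
█·███·
····██
█··███
t=13: ·█····
█·····
···███
█··███
t=14: █·····
······
···███
█··███
t=15: █··███
····█·
···███
█··███
t=16: ·█·███
█···█·
···███
█··███
t=17: ·█··██
█·██··
····██
█··███
t=18: ·█··██
█·██··
█···██
·█·███
t=19: ·█·█··
█·███·
█···██
·█·███
t=20: ·███··
██··█·
█·█·██
·█·███
t=21: ······
███·█·
█·█·██
·█·███
t=22: ·█····
····█·
███·██
·█·███
t=23: █·····
█···█·
███·██
·█·███
t=24: █··███
█·····
███·██
·█·███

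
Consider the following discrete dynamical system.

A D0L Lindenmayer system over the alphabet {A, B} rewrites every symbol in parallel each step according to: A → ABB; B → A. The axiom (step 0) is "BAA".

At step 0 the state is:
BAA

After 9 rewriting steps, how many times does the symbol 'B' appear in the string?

step 0: BAA
step 1: AABBABB
step 2: ABBABBAAABBAA
step 3: ABBAAABBAAABBABBABBAAABBABB
step 4: ABBAAABBABBABBAAABBABBABBAAABBAAABBAAABBABBABBAAABBAA
step 5: ABBAAABBABBABBAAABBAAABBAAABBABBABBAAABBAAABBAAABBABBABBAAABBABBABBAAABBABBABBAAABBAAABBAAABBABBABBAAABBABB
step 6: ABBAAABBABBABBAAABBAAABBAAABBABBABBAAABBABBABBAAABBABBABBA…BBABBABBAAABBABBABBAAABBABBABBAAABBAAABBAAABBABBABBAAABBAA  (len 213)
step 7: ABBAAABBABBABBAAABBAAABBAAABBABBABBAAABBABBABBAAABBABBABBA…BABBABBAAABBABBABBAAABBABBABBAAABBAAABBAAABBABBABBAAABBABB  (len 427)
step 8: ABBAAABBABBABBAAABBAAABBAAABBABBABBAAABBABBABBAAABBABBABBA…BBABBABBAAABBABBABBAAABBABBABBAAABBAAABBAAABBABBABBAAABBAA  (len 853)
step 9: ABBAAABBABBABBAAABBAAABBAAABBABBABBAAABBABBABBAAABBABBABBA…BABBABBAAABBABBABBAAABBABBABBAAABBAAABBAAABBABBABBAAABBABB  (len 1707)

854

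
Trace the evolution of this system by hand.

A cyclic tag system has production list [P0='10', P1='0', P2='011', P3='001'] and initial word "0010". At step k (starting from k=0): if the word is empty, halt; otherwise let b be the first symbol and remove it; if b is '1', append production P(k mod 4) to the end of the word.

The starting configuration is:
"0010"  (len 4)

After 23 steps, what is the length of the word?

4

step 0: "0010"  (len 4)
step 1: "010"  (len 3)
step 2: "10"  (len 2)
step 3: "0011"  (len 4)
step 4: "011"  (len 3)
step 5: "11"  (len 2)
step 6: "10"  (len 2)
step 7: "0011"  (len 4)
step 8: "011"  (len 3)
step 9: "11"  (len 2)
step 10: "10"  (len 2)
step 11: "0011"  (len 4)
step 12: "011"  (len 3)
step 13: "11"  (len 2)
step 14: "10"  (len 2)
step 15: "0011"  (len 4)
step 16: "011"  (len 3)
step 17: "11"  (len 2)
step 18: "10"  (len 2)
step 19: "0011"  (len 4)
step 20: "011"  (len 3)
step 21: "11"  (len 2)
step 22: "10"  (len 2)
step 23: "0011"  (len 4)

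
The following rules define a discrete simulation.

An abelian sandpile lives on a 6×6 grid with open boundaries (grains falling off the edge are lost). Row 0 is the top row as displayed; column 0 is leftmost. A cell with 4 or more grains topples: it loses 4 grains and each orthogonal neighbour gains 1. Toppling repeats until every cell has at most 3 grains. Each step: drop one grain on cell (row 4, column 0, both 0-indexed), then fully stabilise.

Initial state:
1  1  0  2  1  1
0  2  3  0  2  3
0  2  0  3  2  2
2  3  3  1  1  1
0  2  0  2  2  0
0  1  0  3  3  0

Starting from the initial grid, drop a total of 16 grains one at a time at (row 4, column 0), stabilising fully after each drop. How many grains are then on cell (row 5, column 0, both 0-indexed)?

0

k=0  1  1  0  2  1  1
0  2  3  0  2  3
0  2  0  3  2  2
2  3  3  1  1  1
0  2  0  2  2  0
0  1  0  3  3  0
k=1  1  1  0  2  1  1
0  2  3  0  2  3
0  2  0  3  2  2
2  3  3  1  1  1
1  2  0  2  2  0
0  1  0  3  3  0
k=2  1  1  0  2  1  1
0  2  3  0  2  3
0  2  0  3  2  2
2  3  3  1  1  1
2  2  0  2  2  0
0  1  0  3  3  0
k=3  1  1  0  2  1  1
0  2  3  0  2  3
0  2  0  3  2  2
2  3  3  1  1  1
3  2  0  2  2  0
0  1  0  3  3  0
k=4  1  1  0  2  1  1
0  2  3  0  2  3
0  2  0  3  2  2
3  3  3  1  1  1
0  3  0  2  2  0
1  1  0  3  3  0
k=5  1  1  0  2  1  1
0  2  3  0  2  3
0  2  0  3  2  2
3  3  3  1  1  1
1  3  0  2  2  0
1  1  0  3  3  0
k=6  1  1  0  2  1  1
0  2  3  0  2  3
0  2  0  3  2  2
3  3  3  1  1  1
2  3  0  2  2  0
1  1  0  3  3  0
k=7  1  1  0  2  1  1
0  2  3  0  2  3
0  2  0  3  2  2
3  3  3  1  1  1
3  3  0  2  2  0
1  1  0  3  3  0
k=8  1  1  0  2  1  1
0  2  3  0  2  3
1  3  1  3  2  2
1  2  0  2  1  1
2  1  2  2  2  0
2  2  0  3  3  0
k=9  1  1  0  2  1  1
0  2  3  0  2  3
1  3  1  3  2  2
1  2  0  2  1  1
3  1  2  2  2  0
2  2  0  3  3  0
k=10  1  1  0  2  1  1
0  2  3  0  2  3
1  3  1  3  2  2
2  2  0  2  1  1
0  2  2  2  2  0
3  2  0  3  3  0
k=11  1  1  0  2  1  1
0  2  3  0  2  3
1  3  1  3  2  2
2  2  0  2  1  1
1  2  2  2  2  0
3  2  0  3  3  0
k=12  1  1  0  2  1  1
0  2  3  0  2  3
1  3  1  3  2  2
2  2  0  2  1  1
2  2  2  2  2  0
3  2  0  3  3  0
k=13  1  1  0  2  1  1
0  2  3  0  2  3
1  3  1  3  2  2
2  2  0  2  1  1
3  2  2  2  2  0
3  2  0  3  3  0
k=14  1  1  0  2  1  1
0  2  3  0  2  3
1  3  1  3  2  2
3  2  0  2  1  1
1  3  2  2  2  0
0  3  0  3  3  0
k=15  1  1  0  2  1  1
0  2  3  0  2  3
1  3  1  3  2  2
3  2  0  2  1  1
2  3  2  2  2  0
0  3  0  3  3  0
k=16  1  1  0  2  1  1
0  2  3  0  2  3
1  3  1  3  2  2
3  2  0  2  1  1
3  3  2  2  2  0
0  3  0  3  3  0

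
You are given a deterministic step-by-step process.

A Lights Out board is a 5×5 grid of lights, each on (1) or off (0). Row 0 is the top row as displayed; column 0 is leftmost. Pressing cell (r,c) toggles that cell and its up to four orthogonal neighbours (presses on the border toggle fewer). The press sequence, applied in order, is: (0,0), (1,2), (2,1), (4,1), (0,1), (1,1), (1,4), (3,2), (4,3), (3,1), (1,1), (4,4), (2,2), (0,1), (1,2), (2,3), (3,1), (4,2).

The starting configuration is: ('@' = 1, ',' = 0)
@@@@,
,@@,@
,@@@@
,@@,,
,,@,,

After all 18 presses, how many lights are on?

0) @@@@,
,@@,@
,@@@@
,@@,,
,,@,,
1) ,,@@,
@@@,@
,@@@@
,@@,,
,,@,,
2) ,,,@,
@,,@@
,@,@@
,@@,,
,,@,,
3) ,,,@,
@@,@@
@,@@@
,,@,,
,,@,,
4) ,,,@,
@@,@@
@,@@@
,@@,,
@@,,,
5) @@@@,
@,,@@
@,@@@
,@@,,
@@,,,
6) @,@@,
,@@@@
@@@@@
,@@,,
@@,,,
7) @,@@@
,@@,,
@@@@,
,@@,,
@@,,,
8) @,@@@
,@@,,
@@,@,
,,,@,
@@@,,
9) @,@@@
,@@,,
@@,@,
,,,,,
@@,@@
10) @,@@@
,@@,,
@,,@,
@@@,,
@,,@@
11) @@@@@
@,,,,
@@,@,
@@@,,
@,,@@
12) @@@@@
@,,,,
@@,@,
@@@,@
@,,,,
13) @@@@@
@,@,,
@,@,,
@@,,@
@,,,,
14) ,,,@@
@@@,,
@,@,,
@@,,@
@,,,,
15) ,,@@@
@,,@,
@,,,,
@@,,@
@,,,,
16) ,,@@@
@,,,,
@,@@@
@@,@@
@,,,,
17) ,,@@@
@,,,,
@@@@@
,,@@@
@@,,,
18) ,,@@@
@,,,,
@@@@@
,,,@@
@,@@,

14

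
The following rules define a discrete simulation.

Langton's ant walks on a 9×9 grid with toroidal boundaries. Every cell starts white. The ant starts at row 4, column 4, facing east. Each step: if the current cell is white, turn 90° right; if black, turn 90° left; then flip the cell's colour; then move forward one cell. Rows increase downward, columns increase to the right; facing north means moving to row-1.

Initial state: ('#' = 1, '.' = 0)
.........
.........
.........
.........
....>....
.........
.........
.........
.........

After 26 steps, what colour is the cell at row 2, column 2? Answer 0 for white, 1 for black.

step 0: .........
.........
.........
.........
....>....
.........
.........
.........
.........
step 1: .........
.........
.........
.........
....#....
....v....
.........
.........
.........
step 2: .........
.........
.........
.........
....#....
...<#....
.........
.........
.........
step 3: .........
.........
.........
.........
...^#....
...##....
.........
.........
.........
step 4: .........
.........
.........
.........
...#>....
...##....
.........
.........
.........
step 5: .........
.........
.........
....^....
...#.....
...##....
.........
.........
.........
step 6: .........
.........
.........
....#>...
...#.....
...##....
.........
.........
.........
step 7: .........
.........
.........
....##...
...#.v...
...##....
.........
.........
.........
step 8: .........
.........
.........
....##...
...#<#...
...##....
.........
.........
.........
step 9: .........
.........
.........
....^#...
...###...
...##....
.........
.........
.........
step 10: .........
.........
.........
...<.#...
...###...
...##....
.........
.........
.........
step 11: .........
.........
...^.....
...#.#...
...###...
...##....
.........
.........
.........
step 12: .........
.........
...#>....
...#.#...
...###...
...##....
.........
.........
.........
step 13: .........
.........
...##....
...#v#...
...###...
...##....
.........
.........
.........
step 14: .........
.........
...##....
...<##...
...###...
...##....
.........
.........
.........
step 15: .........
.........
...##....
....##...
...v##...
...##....
.........
.........
.........
step 16: .........
.........
...##....
....##...
....>#...
...##....
.........
.........
.........
step 17: .........
.........
...##....
....^#...
.....#...
...##....
.........
.........
.........
step 18: .........
.........
...##....
...<.#...
.....#...
...##....
.........
.........
.........
step 19: .........
.........
...^#....
...#.#...
.....#...
...##....
.........
.........
.........
step 20: .........
.........
..<.#....
...#.#...
.....#...
...##....
.........
.........
.........
step 21: .........
..^......
..#.#....
...#.#...
.....#...
...##....
.........
.........
.........
step 22: .........
..#>.....
..#.#....
...#.#...
.....#...
...##....
.........
.........
.........
step 23: .........
..##.....
..#v#....
...#.#...
.....#...
...##....
.........
.........
.........
step 24: .........
..##.....
..<##....
...#.#...
.....#...
...##....
.........
.........
.........
step 25: .........
..##.....
...##....
..v#.#...
.....#...
...##....
.........
.........
.........
step 26: .........
..##.....
...##....
.<##.#...
.....#...
...##....
.........
.........
.........

0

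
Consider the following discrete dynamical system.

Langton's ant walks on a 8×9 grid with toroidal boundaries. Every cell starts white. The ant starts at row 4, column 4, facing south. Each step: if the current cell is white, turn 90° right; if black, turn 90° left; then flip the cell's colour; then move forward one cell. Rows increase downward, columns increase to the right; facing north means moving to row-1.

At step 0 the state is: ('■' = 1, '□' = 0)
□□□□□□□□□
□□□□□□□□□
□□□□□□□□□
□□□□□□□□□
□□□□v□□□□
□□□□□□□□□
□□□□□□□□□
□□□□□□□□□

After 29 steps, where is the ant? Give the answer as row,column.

[0] □□□□□□□□□
□□□□□□□□□
□□□□□□□□□
□□□□□□□□□
□□□□v□□□□
□□□□□□□□□
□□□□□□□□□
□□□□□□□□□
[1] □□□□□□□□□
□□□□□□□□□
□□□□□□□□□
□□□□□□□□□
□□□<■□□□□
□□□□□□□□□
□□□□□□□□□
□□□□□□□□□
[2] □□□□□□□□□
□□□□□□□□□
□□□□□□□□□
□□□^□□□□□
□□□■■□□□□
□□□□□□□□□
□□□□□□□□□
□□□□□□□□□
[3] □□□□□□□□□
□□□□□□□□□
□□□□□□□□□
□□□■>□□□□
□□□■■□□□□
□□□□□□□□□
□□□□□□□□□
□□□□□□□□□
[4] □□□□□□□□□
□□□□□□□□□
□□□□□□□□□
□□□■■□□□□
□□□■v□□□□
□□□□□□□□□
□□□□□□□□□
□□□□□□□□□
[5] □□□□□□□□□
□□□□□□□□□
□□□□□□□□□
□□□■■□□□□
□□□■□>□□□
□□□□□□□□□
□□□□□□□□□
□□□□□□□□□
[6] □□□□□□□□□
□□□□□□□□□
□□□□□□□□□
□□□■■□□□□
□□□■□■□□□
□□□□□v□□□
□□□□□□□□□
□□□□□□□□□
[7] □□□□□□□□□
□□□□□□□□□
□□□□□□□□□
□□□■■□□□□
□□□■□■□□□
□□□□<■□□□
□□□□□□□□□
□□□□□□□□□
[8] □□□□□□□□□
□□□□□□□□□
□□□□□□□□□
□□□■■□□□□
□□□■^■□□□
□□□□■■□□□
□□□□□□□□□
□□□□□□□□□
[9] □□□□□□□□□
□□□□□□□□□
□□□□□□□□□
□□□■■□□□□
□□□■■>□□□
□□□□■■□□□
□□□□□□□□□
□□□□□□□□□
[10] □□□□□□□□□
□□□□□□□□□
□□□□□□□□□
□□□■■^□□□
□□□■■□□□□
□□□□■■□□□
□□□□□□□□□
□□□□□□□□□
[11] □□□□□□□□□
□□□□□□□□□
□□□□□□□□□
□□□■■■>□□
□□□■■□□□□
□□□□■■□□□
□□□□□□□□□
□□□□□□□□□
[12] □□□□□□□□□
□□□□□□□□□
□□□□□□□□□
□□□■■■■□□
□□□■■□v□□
□□□□■■□□□
□□□□□□□□□
□□□□□□□□□
[13] □□□□□□□□□
□□□□□□□□□
□□□□□□□□□
□□□■■■■□□
□□□■■<■□□
□□□□■■□□□
□□□□□□□□□
□□□□□□□□□
[14] □□□□□□□□□
□□□□□□□□□
□□□□□□□□□
□□□■■^■□□
□□□■■■■□□
□□□□■■□□□
□□□□□□□□□
□□□□□□□□□
[15] □□□□□□□□□
□□□□□□□□□
□□□□□□□□□
□□□■<□■□□
□□□■■■■□□
□□□□■■□□□
□□□□□□□□□
□□□□□□□□□
[16] □□□□□□□□□
□□□□□□□□□
□□□□□□□□□
□□□■□□■□□
□□□■v■■□□
□□□□■■□□□
□□□□□□□□□
□□□□□□□□□
[17] □□□□□□□□□
□□□□□□□□□
□□□□□□□□□
□□□■□□■□□
□□□■□>■□□
□□□□■■□□□
□□□□□□□□□
□□□□□□□□□
[18] □□□□□□□□□
□□□□□□□□□
□□□□□□□□□
□□□■□^■□□
□□□■□□■□□
□□□□■■□□□
□□□□□□□□□
□□□□□□□□□
[19] □□□□□□□□□
□□□□□□□□□
□□□□□□□□□
□□□■□■>□□
□□□■□□■□□
□□□□■■□□□
□□□□□□□□□
□□□□□□□□□
[20] □□□□□□□□□
□□□□□□□□□
□□□□□□^□□
□□□■□■□□□
□□□■□□■□□
□□□□■■□□□
□□□□□□□□□
□□□□□□□□□
[21] □□□□□□□□□
□□□□□□□□□
□□□□□□■>□
□□□■□■□□□
□□□■□□■□□
□□□□■■□□□
□□□□□□□□□
□□□□□□□□□
[22] □□□□□□□□□
□□□□□□□□□
□□□□□□■■□
□□□■□■□v□
□□□■□□■□□
□□□□■■□□□
□□□□□□□□□
□□□□□□□□□
[23] □□□□□□□□□
□□□□□□□□□
□□□□□□■■□
□□□■□■<■□
□□□■□□■□□
□□□□■■□□□
□□□□□□□□□
□□□□□□□□□
[24] □□□□□□□□□
□□□□□□□□□
□□□□□□^■□
□□□■□■■■□
□□□■□□■□□
□□□□■■□□□
□□□□□□□□□
□□□□□□□□□
[25] □□□□□□□□□
□□□□□□□□□
□□□□□<□■□
□□□■□■■■□
□□□■□□■□□
□□□□■■□□□
□□□□□□□□□
□□□□□□□□□
[26] □□□□□□□□□
□□□□□^□□□
□□□□□■□■□
□□□■□■■■□
□□□■□□■□□
□□□□■■□□□
□□□□□□□□□
□□□□□□□□□
[27] □□□□□□□□□
□□□□□■>□□
□□□□□■□■□
□□□■□■■■□
□□□■□□■□□
□□□□■■□□□
□□□□□□□□□
□□□□□□□□□
[28] □□□□□□□□□
□□□□□■■□□
□□□□□■v■□
□□□■□■■■□
□□□■□□■□□
□□□□■■□□□
□□□□□□□□□
□□□□□□□□□
[29] □□□□□□□□□
□□□□□■■□□
□□□□□<■■□
□□□■□■■■□
□□□■□□■□□
□□□□■■□□□
□□□□□□□□□
□□□□□□□□□

2,5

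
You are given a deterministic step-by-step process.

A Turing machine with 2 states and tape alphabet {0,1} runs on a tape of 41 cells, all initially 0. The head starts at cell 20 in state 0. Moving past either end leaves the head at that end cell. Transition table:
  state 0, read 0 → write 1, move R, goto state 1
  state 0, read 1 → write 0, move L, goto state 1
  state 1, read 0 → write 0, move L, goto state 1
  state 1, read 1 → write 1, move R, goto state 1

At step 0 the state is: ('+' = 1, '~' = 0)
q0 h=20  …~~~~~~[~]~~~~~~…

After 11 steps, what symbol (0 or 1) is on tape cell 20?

1

k=0  q0 h=20  …~~~~~~[~]~~~~~~…
k=1  q1 h=21  …~~~~~+[~]~~~~~~…
k=2  q1 h=20  …~~~~~~[+]~~~~~~…
k=3  q1 h=21  …~~~~~+[~]~~~~~~…
k=4  q1 h=20  …~~~~~~[+]~~~~~~…
k=5  q1 h=21  …~~~~~+[~]~~~~~~…
k=6  q1 h=20  …~~~~~~[+]~~~~~~…
k=7  q1 h=21  …~~~~~+[~]~~~~~~…
k=8  q1 h=20  …~~~~~~[+]~~~~~~…
k=9  q1 h=21  …~~~~~+[~]~~~~~~…
k=10  q1 h=20  …~~~~~~[+]~~~~~~…
k=11  q1 h=21  …~~~~~+[~]~~~~~~…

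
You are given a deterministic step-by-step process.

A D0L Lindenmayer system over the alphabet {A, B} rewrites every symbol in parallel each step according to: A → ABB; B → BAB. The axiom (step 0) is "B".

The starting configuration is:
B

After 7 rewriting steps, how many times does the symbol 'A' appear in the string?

729

gen 0: B
gen 1: BAB
gen 2: BABABBBAB
gen 3: BABABBBABABBBABBABBABABBBAB
gen 4: BABABBBABABBBABBABBABABBBABABBBABBABBABABBBABBABABBBABBABABBBABABBBABBABBABABBBAB
gen 5: BABABBBABABBBABBABBABABBBABABBBABBABBABABBBABBABABBBABBABA…BBABABBBABBABBABABBBABBABABBBABBABABBBABABBBABBABBABABBBAB  (len 243)
gen 6: BABABBBABABBBABBABBABABBBABABBBABBABBABABBBABBABABBBABBABA…BBABABBBABBABBABABBBABBABABBBABBABABBBABABBBABBABBABABBBAB  (len 729)
gen 7: BABABBBABABBBABBABBABABBBABABBBABBABBABABBBABBABABBBABBABA…BBABABBBABBABBABABBBABBABABBBABBABABBBABABBBABBABBABABBBAB  (len 2187)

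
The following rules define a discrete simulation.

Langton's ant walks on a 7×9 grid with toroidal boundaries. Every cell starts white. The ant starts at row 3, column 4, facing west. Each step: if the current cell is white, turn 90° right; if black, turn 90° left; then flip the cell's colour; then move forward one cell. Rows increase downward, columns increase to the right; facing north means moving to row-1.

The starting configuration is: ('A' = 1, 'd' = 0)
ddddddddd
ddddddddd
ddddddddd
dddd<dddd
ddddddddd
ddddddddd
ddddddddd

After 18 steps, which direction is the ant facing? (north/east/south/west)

east

step 0: ddddddddd
ddddddddd
ddddddddd
dddd<dddd
ddddddddd
ddddddddd
ddddddddd
step 1: ddddddddd
ddddddddd
dddd^dddd
ddddAdddd
ddddddddd
ddddddddd
ddddddddd
step 2: ddddddddd
ddddddddd
ddddA>ddd
ddddAdddd
ddddddddd
ddddddddd
ddddddddd
step 3: ddddddddd
ddddddddd
ddddAAddd
ddddAvddd
ddddddddd
ddddddddd
ddddddddd
step 4: ddddddddd
ddddddddd
ddddAAddd
dddd<Addd
ddddddddd
ddddddddd
ddddddddd
step 5: ddddddddd
ddddddddd
ddddAAddd
dddddAddd
ddddvdddd
ddddddddd
ddddddddd
step 6: ddddddddd
ddddddddd
ddddAAddd
dddddAddd
ddd<Adddd
ddddddddd
ddddddddd
step 7: ddddddddd
ddddddddd
ddddAAddd
ddd^dAddd
dddAAdddd
ddddddddd
ddddddddd
step 8: ddddddddd
ddddddddd
ddddAAddd
dddA>Addd
dddAAdddd
ddddddddd
ddddddddd
step 9: ddddddddd
ddddddddd
ddddAAddd
dddAAAddd
dddAvdddd
ddddddddd
ddddddddd
step 10: ddddddddd
ddddddddd
ddddAAddd
dddAAAddd
dddAd>ddd
ddddddddd
ddddddddd
step 11: ddddddddd
ddddddddd
ddddAAddd
dddAAAddd
dddAdAddd
dddddvddd
ddddddddd
step 12: ddddddddd
ddddddddd
ddddAAddd
dddAAAddd
dddAdAddd
dddd<Addd
ddddddddd
step 13: ddddddddd
ddddddddd
ddddAAddd
dddAAAddd
dddA^Addd
ddddAAddd
ddddddddd
step 14: ddddddddd
ddddddddd
ddddAAddd
dddAAAddd
dddAA>ddd
ddddAAddd
ddddddddd
step 15: ddddddddd
ddddddddd
ddddAAddd
dddAA^ddd
dddAAdddd
ddddAAddd
ddddddddd
step 16: ddddddddd
ddddddddd
ddddAAddd
dddA<dddd
dddAAdddd
ddddAAddd
ddddddddd
step 17: ddddddddd
ddddddddd
ddddAAddd
dddAddddd
dddAvdddd
ddddAAddd
ddddddddd
step 18: ddddddddd
ddddddddd
ddddAAddd
dddAddddd
dddAd>ddd
ddddAAddd
ddddddddd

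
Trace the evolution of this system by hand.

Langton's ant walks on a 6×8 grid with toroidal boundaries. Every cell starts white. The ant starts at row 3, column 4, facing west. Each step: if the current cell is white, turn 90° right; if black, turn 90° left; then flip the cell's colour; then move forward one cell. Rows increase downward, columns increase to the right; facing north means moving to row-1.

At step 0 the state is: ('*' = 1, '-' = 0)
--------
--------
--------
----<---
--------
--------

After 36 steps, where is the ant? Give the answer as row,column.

3,0

step 0: --------
--------
--------
----<---
--------
--------
step 1: --------
--------
----^---
----*---
--------
--------
step 2: --------
--------
----*>--
----*---
--------
--------
step 3: --------
--------
----**--
----*v--
--------
--------
step 4: --------
--------
----**--
----<*--
--------
--------
step 5: --------
--------
----**--
-----*--
----v---
--------
step 6: --------
--------
----**--
-----*--
---<*---
--------
step 7: --------
--------
----**--
---^-*--
---**---
--------
step 8: --------
--------
----**--
---*>*--
---**---
--------
step 9: --------
--------
----**--
---***--
---*v---
--------
step 10: --------
--------
----**--
---***--
---*->--
--------
step 11: --------
--------
----**--
---***--
---*-*--
-----v--
step 12: --------
--------
----**--
---***--
---*-*--
----<*--
step 13: --------
--------
----**--
---***--
---*^*--
----**--
step 14: --------
--------
----**--
---***--
---**>--
----**--
step 15: --------
--------
----**--
---**^--
---**---
----**--
step 16: --------
--------
----**--
---*<---
---**---
----**--
step 17: --------
--------
----**--
---*----
---*v---
----**--
step 18: --------
--------
----**--
---*----
---*->--
----**--
step 19: --------
--------
----**--
---*----
---*-*--
----*v--
step 20: --------
--------
----**--
---*----
---*-*--
----*->-
step 21: ------v-
--------
----**--
---*----
---*-*--
----*-*-
step 22: -----<*-
--------
----**--
---*----
---*-*--
----*-*-
step 23: -----**-
--------
----**--
---*----
---*-*--
----*^*-
step 24: -----**-
--------
----**--
---*----
---*-*--
----**>-
step 25: -----**-
--------
----**--
---*----
---*-*^-
----**--
step 26: -----**-
--------
----**--
---*----
---*-**>
----**--
step 27: -----**-
--------
----**--
---*----
---*-***
----**-v
step 28: -----**-
--------
----**--
---*----
---*-***
----**<*
step 29: -----**-
--------
----**--
---*----
---*-*^*
----****
step 30: -----**-
--------
----**--
---*----
---*-<-*
----****
step 31: -----**-
--------
----**--
---*----
---*---*
----*v**
step 32: -----**-
--------
----**--
---*----
---*---*
----*->*
step 33: -----**-
--------
----**--
---*----
---*--^*
----*--*
step 34: -----**-
--------
----**--
---*----
---*--*>
----*--*
step 35: -----**-
--------
----**--
---*---^
---*--*-
----*--*
step 36: -----**-
--------
----**--
>--*---*
---*--*-
----*--*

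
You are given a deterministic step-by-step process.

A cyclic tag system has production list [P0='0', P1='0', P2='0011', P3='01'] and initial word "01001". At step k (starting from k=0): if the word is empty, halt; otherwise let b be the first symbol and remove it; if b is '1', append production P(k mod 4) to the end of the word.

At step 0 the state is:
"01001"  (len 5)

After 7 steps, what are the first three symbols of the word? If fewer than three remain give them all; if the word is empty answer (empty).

(empty)

step 0: "01001"  (len 5)
step 1: "1001"  (len 4)
step 2: "0010"  (len 4)
step 3: "010"  (len 3)
step 4: "10"  (len 2)
step 5: "00"  (len 2)
step 6: "0"  (len 1)
step 7: (halted — word empty)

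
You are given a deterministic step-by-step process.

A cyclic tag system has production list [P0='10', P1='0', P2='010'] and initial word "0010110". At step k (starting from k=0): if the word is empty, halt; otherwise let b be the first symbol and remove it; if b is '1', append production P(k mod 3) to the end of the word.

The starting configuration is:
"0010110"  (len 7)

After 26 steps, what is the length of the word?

0

k=0  "0010110"  (len 7)
k=1  "010110"  (len 6)
k=2  "10110"  (len 5)
k=3  "0110010"  (len 7)
k=4  "110010"  (len 6)
k=5  "100100"  (len 6)
k=6  "00100010"  (len 8)
k=7  "0100010"  (len 7)
k=8  "100010"  (len 6)
k=9  "00010010"  (len 8)
k=10  "0010010"  (len 7)
k=11  "010010"  (len 6)
k=12  "10010"  (len 5)
k=13  "001010"  (len 6)
k=14  "01010"  (len 5)
k=15  "1010"  (len 4)
k=16  "01010"  (len 5)
k=17  "1010"  (len 4)
k=18  "010010"  (len 6)
k=19  "10010"  (len 5)
k=20  "00100"  (len 5)
k=21  "0100"  (len 4)
k=22  "100"  (len 3)
k=23  "000"  (len 3)
k=24  "00"  (len 2)
k=25  "0"  (len 1)
k=26  (halted — word empty)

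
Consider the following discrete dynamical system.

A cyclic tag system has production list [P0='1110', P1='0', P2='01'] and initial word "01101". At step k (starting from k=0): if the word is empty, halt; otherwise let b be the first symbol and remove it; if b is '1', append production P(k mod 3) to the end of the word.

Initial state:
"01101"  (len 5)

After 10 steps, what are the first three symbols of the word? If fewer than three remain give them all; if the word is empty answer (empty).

(empty)

k=0  "01101"  (len 5)
k=1  "1101"  (len 4)
k=2  "1010"  (len 4)
k=3  "01001"  (len 5)
k=4  "1001"  (len 4)
k=5  "0010"  (len 4)
k=6  "010"  (len 3)
k=7  "10"  (len 2)
k=8  "00"  (len 2)
k=9  "0"  (len 1)
k=10  (halted — word empty)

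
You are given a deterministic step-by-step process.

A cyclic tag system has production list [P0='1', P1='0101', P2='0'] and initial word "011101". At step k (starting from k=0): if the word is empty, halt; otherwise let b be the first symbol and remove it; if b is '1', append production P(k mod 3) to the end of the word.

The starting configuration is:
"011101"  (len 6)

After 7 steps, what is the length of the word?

step 0: "011101"  (len 6)
step 1: "11101"  (len 5)
step 2: "11010101"  (len 8)
step 3: "10101010"  (len 8)
step 4: "01010101"  (len 8)
step 5: "1010101"  (len 7)
step 6: "0101010"  (len 7)
step 7: "101010"  (len 6)

6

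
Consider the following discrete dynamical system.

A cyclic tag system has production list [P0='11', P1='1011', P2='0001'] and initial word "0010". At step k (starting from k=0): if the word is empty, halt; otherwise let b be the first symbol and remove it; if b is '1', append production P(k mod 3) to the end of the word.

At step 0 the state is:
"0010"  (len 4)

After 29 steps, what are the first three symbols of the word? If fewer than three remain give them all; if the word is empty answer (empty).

[0] "0010"  (len 4)
[1] "010"  (len 3)
[2] "10"  (len 2)
[3] "00001"  (len 5)
[4] "0001"  (len 4)
[5] "001"  (len 3)
[6] "01"  (len 2)
[7] "1"  (len 1)
[8] "1011"  (len 4)
[9] "0110001"  (len 7)
[10] "110001"  (len 6)
[11] "100011011"  (len 9)
[12] "000110110001"  (len 12)
[13] "00110110001"  (len 11)
[14] "0110110001"  (len 10)
[15] "110110001"  (len 9)
[16] "1011000111"  (len 10)
[17] "0110001111011"  (len 13)
[18] "110001111011"  (len 12)
[19] "1000111101111"  (len 13)
[20] "0001111011111011"  (len 16)
[21] "001111011111011"  (len 15)
[22] "01111011111011"  (len 14)
[23] "1111011111011"  (len 13)
[24] "1110111110110001"  (len 16)
[25] "11011111011000111"  (len 17)
[26] "10111110110001111011"  (len 20)
[27] "01111101100011110110001"  (len 23)
[28] "1111101100011110110001"  (len 22)
[29] "1111011000111101100011011"  (len 25)

111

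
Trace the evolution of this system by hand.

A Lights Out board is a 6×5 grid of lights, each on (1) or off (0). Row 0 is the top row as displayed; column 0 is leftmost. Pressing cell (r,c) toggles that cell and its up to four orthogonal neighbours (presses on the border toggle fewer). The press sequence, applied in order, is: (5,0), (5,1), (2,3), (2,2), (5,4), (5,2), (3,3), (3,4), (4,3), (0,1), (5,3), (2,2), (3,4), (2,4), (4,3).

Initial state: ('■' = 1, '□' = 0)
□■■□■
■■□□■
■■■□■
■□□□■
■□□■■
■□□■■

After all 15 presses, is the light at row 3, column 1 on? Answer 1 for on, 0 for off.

step 0: □■■□■
■■□□■
■■■□■
■□□□■
■□□■■
■□□■■
step 1: □■■□■
■■□□■
■■■□■
■□□□■
□□□■■
□■□■■
step 2: □■■□■
■■□□■
■■■□■
■□□□■
□■□■■
■□■■■
step 3: □■■□■
■■□■■
■■□■□
■□□■■
□■□■■
■□■■■
step 4: □■■□■
■■■■■
■□■□□
■□■■■
□■□■■
■□■■■
step 5: □■■□■
■■■■■
■□■□□
■□■■■
□■□■□
■□■□□
step 6: □■■□■
■■■■■
■□■□□
■□■■■
□■■■□
■■□■□
step 7: □■■□■
■■■■■
■□■■□
■□□□□
□■■□□
■■□■□
step 8: □■■□■
■■■■■
■□■■■
■□□■■
□■■□■
■■□■□
step 9: □■■□■
■■■■■
■□■■■
■□□□■
□■□■□
■■□□□
step 10: ■□□□■
■□■■■
■□■■■
■□□□■
□■□■□
■■□□□
step 11: ■□□□■
■□■■■
■□■■■
■□□□■
□■□□□
■■■■■
step 12: ■□□□■
■□□■■
■■□□■
■□■□■
□■□□□
■■■■■
step 13: ■□□□■
■□□■■
■■□□□
■□■■□
□■□□■
■■■■■
step 14: ■□□□■
■□□■□
■■□■■
■□■■■
□■□□■
■■■■■
step 15: ■□□□■
■□□■□
■■□■■
■□■□■
□■■■□
■■■□■

0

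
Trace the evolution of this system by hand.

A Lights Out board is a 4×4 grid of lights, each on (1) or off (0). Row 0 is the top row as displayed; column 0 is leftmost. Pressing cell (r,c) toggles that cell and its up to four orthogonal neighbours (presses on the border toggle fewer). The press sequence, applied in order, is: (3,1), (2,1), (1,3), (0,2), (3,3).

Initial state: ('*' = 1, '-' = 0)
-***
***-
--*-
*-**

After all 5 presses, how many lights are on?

6

0) -***
***-
--*-
*-**
1) -***
***-
-**-
-*-*
2) -***
*-*-
*---
---*
3) -**-
*--*
*--*
---*
4) ---*
*-**
*--*
---*
5) ---*
*-**
*---
--*-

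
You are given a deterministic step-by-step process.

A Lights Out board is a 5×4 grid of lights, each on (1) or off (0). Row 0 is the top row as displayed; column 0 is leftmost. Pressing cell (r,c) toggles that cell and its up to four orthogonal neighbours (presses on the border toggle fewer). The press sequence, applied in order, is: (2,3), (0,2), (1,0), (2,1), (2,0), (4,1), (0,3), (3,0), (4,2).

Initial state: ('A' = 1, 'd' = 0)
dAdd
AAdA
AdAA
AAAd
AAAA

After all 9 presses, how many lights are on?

12

t=0: dAdd
AAdA
AdAA
AAAd
AAAA
t=1: dAdd
AAdd
Addd
AAAA
AAAA
t=2: ddAA
AAAd
Addd
AAAA
AAAA
t=3: AdAA
ddAd
dddd
AAAA
AAAA
t=4: AdAA
dAAd
AAAd
AdAA
AAAA
t=5: AdAA
AAAd
ddAd
ddAA
AAAA
t=6: AdAA
AAAd
ddAd
dAAA
dddA
t=7: Addd
AAAA
ddAd
dAAA
dddA
t=8: Addd
AAAA
AdAd
AdAA
AddA
t=9: Addd
AAAA
AdAd
AddA
AAAd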